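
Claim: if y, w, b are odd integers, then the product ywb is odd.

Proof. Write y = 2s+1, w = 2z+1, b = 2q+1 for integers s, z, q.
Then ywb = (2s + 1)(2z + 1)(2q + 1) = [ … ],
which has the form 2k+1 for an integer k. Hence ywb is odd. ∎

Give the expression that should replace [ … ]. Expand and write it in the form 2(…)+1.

(2s + 1)(2z + 1)(2q + 1) = 8qsz + 4qs + 4qz + 2q + 4sz + 2s + 2z + 1
= 2(4qsz + 2qs + 2qz + q + 2sz + s + z) + 1.
Since 4qsz + 2qs + 2qz + q + 2sz + s + z is an integer, the product is of the form 2k+1 for an integer k.

2(4qsz + 2qs + 2qz + q + 2sz + s + z) + 1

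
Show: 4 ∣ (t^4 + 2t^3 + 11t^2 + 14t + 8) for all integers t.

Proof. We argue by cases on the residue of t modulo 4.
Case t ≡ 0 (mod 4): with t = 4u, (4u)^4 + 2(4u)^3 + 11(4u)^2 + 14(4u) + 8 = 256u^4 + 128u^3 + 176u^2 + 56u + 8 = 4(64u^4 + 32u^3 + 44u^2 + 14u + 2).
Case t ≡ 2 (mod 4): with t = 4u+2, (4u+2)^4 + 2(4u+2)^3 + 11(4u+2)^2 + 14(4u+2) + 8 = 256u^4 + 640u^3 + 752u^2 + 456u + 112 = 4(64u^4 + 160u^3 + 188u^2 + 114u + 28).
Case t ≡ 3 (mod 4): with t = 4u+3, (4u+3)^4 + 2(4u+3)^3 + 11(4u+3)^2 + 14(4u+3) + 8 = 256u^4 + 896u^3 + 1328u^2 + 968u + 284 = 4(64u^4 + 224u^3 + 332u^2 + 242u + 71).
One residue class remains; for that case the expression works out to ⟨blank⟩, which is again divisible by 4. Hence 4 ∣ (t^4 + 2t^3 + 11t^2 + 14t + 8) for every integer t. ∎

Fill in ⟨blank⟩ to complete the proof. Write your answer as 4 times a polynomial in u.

4(64u^4 + 96u^3 + 92u^2 + 46u + 9)

The residues treated are {0, 2, 3}, so the missing case is t ≡ 1 (mod 4); write t = 4u+1.
Then (4u+1)^4 + 2(4u+1)^3 + 11(4u+1)^2 + 14(4u+1) + 8 = 256u^4 + 384u^3 + 368u^2 + 184u + 36 = 4(64u^4 + 96u^3 + 92u^2 + 46u + 9).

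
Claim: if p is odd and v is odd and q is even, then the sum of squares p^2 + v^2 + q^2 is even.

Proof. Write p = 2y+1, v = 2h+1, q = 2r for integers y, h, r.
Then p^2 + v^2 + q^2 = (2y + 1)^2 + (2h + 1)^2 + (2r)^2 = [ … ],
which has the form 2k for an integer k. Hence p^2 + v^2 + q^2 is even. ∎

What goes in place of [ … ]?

Expanding: (2y + 1)^2 + (2h + 1)^2 + (2r)^2 = 4h^2 + 4h + 4r^2 + 4y^2 + 4y + 2.
Every term is even; pulling out the factor of 2 gives 2(2h^2 + 2h + 2r^2 + 2y^2 + 2y + 1).

2(2h^2 + 2h + 2r^2 + 2y^2 + 2y + 1)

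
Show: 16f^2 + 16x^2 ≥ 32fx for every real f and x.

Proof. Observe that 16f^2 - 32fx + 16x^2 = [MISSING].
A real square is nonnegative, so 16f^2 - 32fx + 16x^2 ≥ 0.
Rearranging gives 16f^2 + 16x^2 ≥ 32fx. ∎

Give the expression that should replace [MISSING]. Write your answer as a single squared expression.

16f^2 - 32fx + 16x^2 is a perfect-square trinomial: the outer terms are (4f)^2 and (4x)^2, and the cross term is -2·4f·4x.
So 16f^2 - 32fx + 16x^2 = (4f - 4x)^2 ≥ 0.

(4f - 4x)^2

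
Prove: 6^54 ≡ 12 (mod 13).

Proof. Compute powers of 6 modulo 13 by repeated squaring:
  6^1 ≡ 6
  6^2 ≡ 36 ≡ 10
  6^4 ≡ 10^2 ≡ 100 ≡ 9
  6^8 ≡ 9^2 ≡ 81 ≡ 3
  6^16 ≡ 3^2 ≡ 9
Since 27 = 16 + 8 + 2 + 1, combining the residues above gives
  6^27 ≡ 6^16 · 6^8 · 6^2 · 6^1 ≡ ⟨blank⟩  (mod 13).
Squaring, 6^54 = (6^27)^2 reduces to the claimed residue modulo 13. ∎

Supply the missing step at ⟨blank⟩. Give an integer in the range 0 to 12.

6^16 · 6^8 · 6^2 · 6^1 ≡ 9 · 3 · 10 · 6 = 1620.
1620 mod 13 = 8, so 6^27 ≡ 8 (mod 13).

8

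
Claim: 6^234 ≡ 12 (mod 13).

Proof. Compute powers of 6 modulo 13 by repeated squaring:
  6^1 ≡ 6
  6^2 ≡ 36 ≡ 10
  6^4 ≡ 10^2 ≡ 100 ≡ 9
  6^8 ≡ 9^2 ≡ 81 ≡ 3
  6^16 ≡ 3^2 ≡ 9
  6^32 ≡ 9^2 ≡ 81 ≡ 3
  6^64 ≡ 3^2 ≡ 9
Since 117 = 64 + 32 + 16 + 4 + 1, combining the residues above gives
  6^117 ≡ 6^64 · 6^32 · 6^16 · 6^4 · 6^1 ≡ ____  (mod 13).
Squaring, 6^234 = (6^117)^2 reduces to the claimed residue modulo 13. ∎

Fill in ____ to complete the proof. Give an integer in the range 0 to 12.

Multiply the listed residues: 9 · 3 · 9 · 9 · 6 = 27 → 243 → 2187 → 13122.
Reducing modulo 13: 13122 = 1009·13 + 5, so 6^117 ≡ 5.

5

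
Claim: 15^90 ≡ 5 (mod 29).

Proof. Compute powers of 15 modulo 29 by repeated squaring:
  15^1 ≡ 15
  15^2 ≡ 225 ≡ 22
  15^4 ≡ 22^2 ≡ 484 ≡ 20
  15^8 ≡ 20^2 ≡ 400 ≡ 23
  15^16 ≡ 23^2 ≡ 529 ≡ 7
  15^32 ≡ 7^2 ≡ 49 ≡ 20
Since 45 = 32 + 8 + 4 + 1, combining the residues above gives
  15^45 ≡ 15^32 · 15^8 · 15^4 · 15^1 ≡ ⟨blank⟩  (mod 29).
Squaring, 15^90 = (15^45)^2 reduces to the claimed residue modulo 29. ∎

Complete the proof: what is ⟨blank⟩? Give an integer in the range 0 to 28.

15^32 · 15^8 · 15^4 · 15^1 ≡ 20 · 23 · 20 · 15 = 138000.
138000 mod 29 = 18, so 15^45 ≡ 18 (mod 29).

18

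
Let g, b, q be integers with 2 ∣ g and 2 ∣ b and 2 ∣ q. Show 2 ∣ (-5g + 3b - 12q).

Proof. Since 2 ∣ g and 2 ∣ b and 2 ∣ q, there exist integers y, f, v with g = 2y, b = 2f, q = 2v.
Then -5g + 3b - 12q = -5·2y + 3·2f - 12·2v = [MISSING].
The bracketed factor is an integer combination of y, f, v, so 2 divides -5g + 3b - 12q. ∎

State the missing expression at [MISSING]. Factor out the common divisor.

Each term has a factor of 2: -5·2y + 3·2f - 12·2v = 2·(3f - 12v - 5y).
Since 3f - 12v - 5y is an integer, 2 ∣ (-5g + 3b - 12q).

2(3f - 12v - 5y)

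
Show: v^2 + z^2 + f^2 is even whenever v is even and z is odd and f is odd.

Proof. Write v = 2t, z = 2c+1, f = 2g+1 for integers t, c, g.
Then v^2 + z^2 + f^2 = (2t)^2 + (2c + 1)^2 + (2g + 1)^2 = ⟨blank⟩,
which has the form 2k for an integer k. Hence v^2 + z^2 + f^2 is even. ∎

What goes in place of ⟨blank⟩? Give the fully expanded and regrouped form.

2(2c^2 + 2c + 2g^2 + 2g + 2t^2 + 1)

(2t)^2 + (2c + 1)^2 + (2g + 1)^2 = 4c^2 + 4c + 4g^2 + 4g + 4t^2 + 2
= 2(2c^2 + 2c + 2g^2 + 2g + 2t^2 + 1).
Since 2c^2 + 2c + 2g^2 + 2g + 2t^2 + 1 is an integer, the sum of squares is of the form 2k for an integer k.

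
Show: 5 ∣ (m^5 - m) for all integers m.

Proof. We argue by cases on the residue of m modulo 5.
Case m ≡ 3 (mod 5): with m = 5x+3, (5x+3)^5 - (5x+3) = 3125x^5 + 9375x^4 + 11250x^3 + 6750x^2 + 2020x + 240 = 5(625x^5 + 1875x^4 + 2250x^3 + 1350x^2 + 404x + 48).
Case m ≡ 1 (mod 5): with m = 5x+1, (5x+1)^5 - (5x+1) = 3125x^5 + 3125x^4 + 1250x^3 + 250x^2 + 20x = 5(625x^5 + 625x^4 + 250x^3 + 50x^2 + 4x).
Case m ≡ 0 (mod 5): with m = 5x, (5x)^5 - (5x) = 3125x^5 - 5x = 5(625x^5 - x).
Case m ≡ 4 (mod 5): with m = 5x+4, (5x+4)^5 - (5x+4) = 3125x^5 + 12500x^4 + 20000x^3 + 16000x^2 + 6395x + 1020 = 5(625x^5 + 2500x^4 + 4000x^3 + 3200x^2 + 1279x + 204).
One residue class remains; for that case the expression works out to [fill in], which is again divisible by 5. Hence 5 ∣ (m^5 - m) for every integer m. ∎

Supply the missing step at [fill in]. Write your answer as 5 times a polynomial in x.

The residues treated are {3, 1, 0, 4}, so the missing case is m ≡ 2 (mod 5); write m = 5x+2.
Then (5x+2)^5 - (5x+2) = 3125x^5 + 6250x^4 + 5000x^3 + 2000x^2 + 395x + 30 = 5(625x^5 + 1250x^4 + 1000x^3 + 400x^2 + 79x + 6).

5(625x^5 + 1250x^4 + 1000x^3 + 400x^2 + 79x + 6)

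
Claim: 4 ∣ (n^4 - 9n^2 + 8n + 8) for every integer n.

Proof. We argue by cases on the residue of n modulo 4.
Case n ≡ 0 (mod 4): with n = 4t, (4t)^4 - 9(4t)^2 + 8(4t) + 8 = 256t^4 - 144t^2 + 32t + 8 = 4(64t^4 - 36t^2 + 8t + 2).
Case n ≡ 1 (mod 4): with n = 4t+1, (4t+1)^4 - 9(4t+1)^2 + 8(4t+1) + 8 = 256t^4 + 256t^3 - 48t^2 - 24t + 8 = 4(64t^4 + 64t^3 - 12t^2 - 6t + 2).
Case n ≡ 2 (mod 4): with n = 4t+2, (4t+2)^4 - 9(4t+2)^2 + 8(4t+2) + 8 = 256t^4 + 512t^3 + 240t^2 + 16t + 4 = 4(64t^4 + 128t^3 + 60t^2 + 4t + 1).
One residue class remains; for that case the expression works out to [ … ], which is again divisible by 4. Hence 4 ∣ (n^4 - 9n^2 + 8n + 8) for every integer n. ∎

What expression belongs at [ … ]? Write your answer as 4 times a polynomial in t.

Only n ≡ 3 (mod 4) is unaccounted for. Put n = 4t+3:
(4t+3)^4 - 9(4t+3)^2 + 8(4t+3) + 8 expands to 256t^4 + 768t^3 + 720t^2 + 248t + 32,
and factoring out 4 leaves 4(64t^4 + 192t^3 + 180t^2 + 62t + 8).

4(64t^4 + 192t^3 + 180t^2 + 62t + 8)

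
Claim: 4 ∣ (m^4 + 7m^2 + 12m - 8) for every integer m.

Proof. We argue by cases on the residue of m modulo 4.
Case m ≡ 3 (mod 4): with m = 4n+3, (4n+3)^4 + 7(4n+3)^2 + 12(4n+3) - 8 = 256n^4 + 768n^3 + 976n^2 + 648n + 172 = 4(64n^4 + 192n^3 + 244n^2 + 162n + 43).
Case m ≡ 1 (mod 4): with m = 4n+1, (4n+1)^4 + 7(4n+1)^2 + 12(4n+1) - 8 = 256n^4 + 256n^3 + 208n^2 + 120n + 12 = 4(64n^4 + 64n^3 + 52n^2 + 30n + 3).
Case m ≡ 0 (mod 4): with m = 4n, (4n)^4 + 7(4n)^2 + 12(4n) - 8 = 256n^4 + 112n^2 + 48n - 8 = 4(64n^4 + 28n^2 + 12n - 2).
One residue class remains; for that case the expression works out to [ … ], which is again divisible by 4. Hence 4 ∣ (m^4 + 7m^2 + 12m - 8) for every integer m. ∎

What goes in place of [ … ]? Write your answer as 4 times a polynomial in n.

Only m ≡ 2 (mod 4) is unaccounted for. Put m = 4n+2:
(4n+2)^4 + 7(4n+2)^2 + 12(4n+2) - 8 expands to 256n^4 + 512n^3 + 496n^2 + 288n + 60,
and factoring out 4 leaves 4(64n^4 + 128n^3 + 124n^2 + 72n + 15).

4(64n^4 + 128n^3 + 124n^2 + 72n + 15)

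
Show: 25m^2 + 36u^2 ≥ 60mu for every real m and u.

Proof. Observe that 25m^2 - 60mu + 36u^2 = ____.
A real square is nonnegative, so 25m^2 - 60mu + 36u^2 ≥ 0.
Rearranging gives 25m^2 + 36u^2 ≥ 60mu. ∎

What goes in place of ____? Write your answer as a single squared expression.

The leading and trailing coefficients are 5^2 and 6^2, and 60 = 2·5·6, so the trinomial is (5m - 6u)^2.
Hence 25m^2 - 60mu + 36u^2 ≥ 0.

(5m - 6u)^2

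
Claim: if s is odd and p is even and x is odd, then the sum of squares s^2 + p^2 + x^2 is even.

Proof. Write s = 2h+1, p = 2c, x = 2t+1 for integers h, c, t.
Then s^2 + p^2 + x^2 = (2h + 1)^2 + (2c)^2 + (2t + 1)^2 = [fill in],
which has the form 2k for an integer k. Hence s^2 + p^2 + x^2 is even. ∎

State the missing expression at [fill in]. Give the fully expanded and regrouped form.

Expanding: (2h + 1)^2 + (2c)^2 + (2t + 1)^2 = 4c^2 + 4h^2 + 4h + 4t^2 + 4t + 2.
Every term is even; pulling out the factor of 2 gives 2(2c^2 + 2h^2 + 2h + 2t^2 + 2t + 1).

2(2c^2 + 2h^2 + 2h + 2t^2 + 2t + 1)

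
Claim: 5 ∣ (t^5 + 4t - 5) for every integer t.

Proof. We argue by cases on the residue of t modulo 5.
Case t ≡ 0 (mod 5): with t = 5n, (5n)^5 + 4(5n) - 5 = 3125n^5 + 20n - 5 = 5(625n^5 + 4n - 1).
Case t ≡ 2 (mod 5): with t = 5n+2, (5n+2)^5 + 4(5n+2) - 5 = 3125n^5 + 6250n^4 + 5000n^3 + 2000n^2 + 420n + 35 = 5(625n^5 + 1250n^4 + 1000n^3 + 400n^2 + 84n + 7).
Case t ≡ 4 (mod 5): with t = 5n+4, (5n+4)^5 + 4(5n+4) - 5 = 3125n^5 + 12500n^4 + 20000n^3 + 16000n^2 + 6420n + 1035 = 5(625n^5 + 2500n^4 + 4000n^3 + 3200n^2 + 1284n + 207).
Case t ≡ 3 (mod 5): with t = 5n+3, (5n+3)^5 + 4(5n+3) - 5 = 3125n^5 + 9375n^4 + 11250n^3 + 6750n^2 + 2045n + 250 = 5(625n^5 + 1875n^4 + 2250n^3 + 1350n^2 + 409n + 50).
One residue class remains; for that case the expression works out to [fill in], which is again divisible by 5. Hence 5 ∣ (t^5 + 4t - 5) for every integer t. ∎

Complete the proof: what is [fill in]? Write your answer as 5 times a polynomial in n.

5(625n^5 + 625n^4 + 250n^3 + 50n^2 + 9n)

Only t ≡ 1 (mod 5) is unaccounted for. Put t = 5n+1:
(5n+1)^5 + 4(5n+1) - 5 expands to 3125n^5 + 3125n^4 + 1250n^3 + 250n^2 + 45n,
and factoring out 5 leaves 5(625n^5 + 625n^4 + 250n^3 + 50n^2 + 9n).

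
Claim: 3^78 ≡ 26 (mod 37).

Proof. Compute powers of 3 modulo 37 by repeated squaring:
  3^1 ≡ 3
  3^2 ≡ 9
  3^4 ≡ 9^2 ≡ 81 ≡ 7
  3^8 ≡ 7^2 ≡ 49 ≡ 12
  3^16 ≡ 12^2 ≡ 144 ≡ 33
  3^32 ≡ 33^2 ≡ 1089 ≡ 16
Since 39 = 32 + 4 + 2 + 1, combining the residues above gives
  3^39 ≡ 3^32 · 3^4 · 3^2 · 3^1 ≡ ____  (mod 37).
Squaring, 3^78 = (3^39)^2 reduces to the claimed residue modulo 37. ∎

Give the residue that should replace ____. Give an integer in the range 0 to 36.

3^32 · 3^4 · 3^2 · 3^1 ≡ 16 · 7 · 9 · 3 = 3024.
3024 mod 37 = 27, so 3^39 ≡ 27 (mod 37).

27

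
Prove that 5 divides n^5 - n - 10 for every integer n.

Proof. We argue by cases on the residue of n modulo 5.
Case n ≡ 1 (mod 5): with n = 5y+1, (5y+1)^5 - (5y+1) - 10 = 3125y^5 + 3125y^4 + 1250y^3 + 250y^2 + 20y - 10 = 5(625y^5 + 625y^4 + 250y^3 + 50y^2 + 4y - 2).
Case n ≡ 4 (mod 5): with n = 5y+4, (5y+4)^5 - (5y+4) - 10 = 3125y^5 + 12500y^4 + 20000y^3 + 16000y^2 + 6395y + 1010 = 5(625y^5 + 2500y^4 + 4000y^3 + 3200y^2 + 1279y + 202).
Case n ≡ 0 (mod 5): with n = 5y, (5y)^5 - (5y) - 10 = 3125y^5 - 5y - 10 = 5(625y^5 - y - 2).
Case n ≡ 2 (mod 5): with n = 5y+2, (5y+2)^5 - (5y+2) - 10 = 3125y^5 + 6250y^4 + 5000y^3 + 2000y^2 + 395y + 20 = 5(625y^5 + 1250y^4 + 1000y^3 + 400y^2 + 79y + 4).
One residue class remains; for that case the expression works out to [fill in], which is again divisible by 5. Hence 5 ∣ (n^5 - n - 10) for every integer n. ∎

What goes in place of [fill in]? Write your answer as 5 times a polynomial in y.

Only n ≡ 3 (mod 5) is unaccounted for. Put n = 5y+3:
(5y+3)^5 - (5y+3) - 10 expands to 3125y^5 + 9375y^4 + 11250y^3 + 6750y^2 + 2020y + 230,
and factoring out 5 leaves 5(625y^5 + 1875y^4 + 2250y^3 + 1350y^2 + 404y + 46).

5(625y^5 + 1875y^4 + 2250y^3 + 1350y^2 + 404y + 46)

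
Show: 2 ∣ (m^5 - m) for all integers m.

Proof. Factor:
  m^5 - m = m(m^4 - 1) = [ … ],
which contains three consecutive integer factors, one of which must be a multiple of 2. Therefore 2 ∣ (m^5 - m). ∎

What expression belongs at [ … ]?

(m - 1)m(m + 1)(m^2 + 1)

m^4 - 1 = (m^2 - 1)(m^2 + 1), and m^2 - 1 = (m-1)(m+1).
So m(m^4 - 1) = (m - 1)m(m + 1)(m^2 + 1).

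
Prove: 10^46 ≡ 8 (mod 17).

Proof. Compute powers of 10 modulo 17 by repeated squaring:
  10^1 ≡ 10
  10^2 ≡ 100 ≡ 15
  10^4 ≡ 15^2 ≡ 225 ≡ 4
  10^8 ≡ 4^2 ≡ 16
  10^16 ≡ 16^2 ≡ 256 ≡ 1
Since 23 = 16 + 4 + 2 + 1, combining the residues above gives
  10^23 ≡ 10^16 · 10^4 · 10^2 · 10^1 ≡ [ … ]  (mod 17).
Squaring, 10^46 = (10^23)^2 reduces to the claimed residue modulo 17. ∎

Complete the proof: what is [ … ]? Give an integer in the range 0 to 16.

Multiply the listed residues: 1 · 4 · 15 · 10 = 4 → 60 → 600.
Reducing modulo 17: 600 = 35·17 + 5, so 10^23 ≡ 5.

5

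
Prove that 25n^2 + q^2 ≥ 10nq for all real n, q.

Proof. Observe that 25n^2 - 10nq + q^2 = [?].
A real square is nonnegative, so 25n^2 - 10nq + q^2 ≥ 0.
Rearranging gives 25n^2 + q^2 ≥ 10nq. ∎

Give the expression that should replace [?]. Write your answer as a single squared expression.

25n^2 - 10nq + q^2 is a perfect-square trinomial: the outer terms are (5n)^2 and (q)^2, and the cross term is -2·5n·q.
So 25n^2 - 10nq + q^2 = (5n - q)^2 ≥ 0.

(5n - q)^2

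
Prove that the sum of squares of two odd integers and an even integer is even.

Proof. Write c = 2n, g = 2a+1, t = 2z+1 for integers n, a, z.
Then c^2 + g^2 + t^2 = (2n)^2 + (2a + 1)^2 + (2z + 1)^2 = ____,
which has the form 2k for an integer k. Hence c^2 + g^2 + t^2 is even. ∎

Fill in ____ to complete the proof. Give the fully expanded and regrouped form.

2(2a^2 + 2a + 2n^2 + 2z^2 + 2z + 1)

(2n)^2 + (2a + 1)^2 + (2z + 1)^2 = 4a^2 + 4a + 4n^2 + 4z^2 + 4z + 2
= 2(2a^2 + 2a + 2n^2 + 2z^2 + 2z + 1).
Since 2a^2 + 2a + 2n^2 + 2z^2 + 2z + 1 is an integer, the sum of squares is of the form 2k for an integer k.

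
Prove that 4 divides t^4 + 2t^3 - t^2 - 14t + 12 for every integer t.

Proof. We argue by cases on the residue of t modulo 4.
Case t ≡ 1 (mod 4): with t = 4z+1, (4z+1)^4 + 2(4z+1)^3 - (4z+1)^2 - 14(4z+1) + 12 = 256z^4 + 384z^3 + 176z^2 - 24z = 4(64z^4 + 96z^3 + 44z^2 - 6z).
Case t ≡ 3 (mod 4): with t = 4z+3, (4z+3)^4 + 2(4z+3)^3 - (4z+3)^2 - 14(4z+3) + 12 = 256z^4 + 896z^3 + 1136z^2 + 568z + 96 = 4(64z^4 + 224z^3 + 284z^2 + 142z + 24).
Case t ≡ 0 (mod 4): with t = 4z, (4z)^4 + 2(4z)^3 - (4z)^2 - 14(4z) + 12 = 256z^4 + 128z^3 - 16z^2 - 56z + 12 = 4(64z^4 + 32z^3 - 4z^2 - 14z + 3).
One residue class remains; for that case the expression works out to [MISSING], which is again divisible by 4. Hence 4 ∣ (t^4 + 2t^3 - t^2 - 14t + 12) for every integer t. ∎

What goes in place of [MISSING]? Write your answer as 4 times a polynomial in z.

Only t ≡ 2 (mod 4) is unaccounted for. Put t = 4z+2:
(4z+2)^4 + 2(4z+2)^3 - (4z+2)^2 - 14(4z+2) + 12 expands to 256z^4 + 640z^3 + 560z^2 + 152z + 12,
and factoring out 4 leaves 4(64z^4 + 160z^3 + 140z^2 + 38z + 3).

4(64z^4 + 160z^3 + 140z^2 + 38z + 3)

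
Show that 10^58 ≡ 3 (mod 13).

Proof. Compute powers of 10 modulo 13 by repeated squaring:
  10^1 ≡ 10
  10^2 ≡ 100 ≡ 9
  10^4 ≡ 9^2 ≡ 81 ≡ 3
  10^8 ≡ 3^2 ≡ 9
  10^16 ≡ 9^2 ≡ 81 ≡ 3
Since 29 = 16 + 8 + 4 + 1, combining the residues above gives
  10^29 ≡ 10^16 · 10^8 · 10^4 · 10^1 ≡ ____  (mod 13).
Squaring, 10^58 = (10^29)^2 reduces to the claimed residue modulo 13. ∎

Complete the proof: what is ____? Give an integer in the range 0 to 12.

Multiply the listed residues: 3 · 9 · 3 · 10 = 27 → 81 → 810.
Reducing modulo 13: 810 = 62·13 + 4, so 10^29 ≡ 4.

4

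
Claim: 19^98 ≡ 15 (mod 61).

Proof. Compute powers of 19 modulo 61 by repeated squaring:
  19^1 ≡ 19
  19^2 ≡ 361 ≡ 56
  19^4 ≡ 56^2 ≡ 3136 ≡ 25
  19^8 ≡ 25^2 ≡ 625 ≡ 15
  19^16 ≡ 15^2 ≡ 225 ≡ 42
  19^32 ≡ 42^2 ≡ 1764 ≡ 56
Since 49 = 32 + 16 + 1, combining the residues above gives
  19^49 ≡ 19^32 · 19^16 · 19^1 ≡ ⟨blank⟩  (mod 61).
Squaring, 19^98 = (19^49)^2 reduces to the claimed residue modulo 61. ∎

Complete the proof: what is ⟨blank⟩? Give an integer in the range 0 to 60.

Multiply the listed residues: 56 · 42 · 19 = 2352 → 44688.
Reducing modulo 61: 44688 = 732·61 + 36, so 19^49 ≡ 36.

36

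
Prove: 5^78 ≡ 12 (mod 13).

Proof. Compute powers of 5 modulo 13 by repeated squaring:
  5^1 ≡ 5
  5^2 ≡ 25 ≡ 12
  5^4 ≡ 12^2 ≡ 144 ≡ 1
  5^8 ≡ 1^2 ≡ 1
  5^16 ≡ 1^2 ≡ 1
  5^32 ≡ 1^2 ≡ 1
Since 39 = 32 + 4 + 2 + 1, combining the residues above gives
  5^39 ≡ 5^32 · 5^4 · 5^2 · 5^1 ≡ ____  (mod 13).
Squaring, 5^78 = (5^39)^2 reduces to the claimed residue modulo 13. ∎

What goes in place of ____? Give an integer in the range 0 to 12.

Multiply the listed residues: 1 · 1 · 12 · 5 = 1 → 12 → 60.
Reducing modulo 13: 60 = 4·13 + 8, so 5^39 ≡ 8.

8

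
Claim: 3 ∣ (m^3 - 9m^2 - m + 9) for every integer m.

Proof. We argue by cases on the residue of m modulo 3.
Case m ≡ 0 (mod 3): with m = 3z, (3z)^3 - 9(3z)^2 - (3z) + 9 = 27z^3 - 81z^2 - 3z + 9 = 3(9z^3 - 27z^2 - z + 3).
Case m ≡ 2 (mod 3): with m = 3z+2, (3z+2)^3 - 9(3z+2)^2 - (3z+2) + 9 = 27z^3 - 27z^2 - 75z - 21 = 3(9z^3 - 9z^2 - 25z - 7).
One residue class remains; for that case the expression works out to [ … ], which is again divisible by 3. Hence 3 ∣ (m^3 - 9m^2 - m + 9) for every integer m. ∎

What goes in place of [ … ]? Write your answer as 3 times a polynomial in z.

The residues treated are {0, 2}, so the missing case is m ≡ 1 (mod 3); write m = 3z+1.
Then (3z+1)^3 - 9(3z+1)^2 - (3z+1) + 9 = 27z^3 - 54z^2 - 48z = 3(9z^3 - 18z^2 - 16z).

3(9z^3 - 18z^2 - 16z)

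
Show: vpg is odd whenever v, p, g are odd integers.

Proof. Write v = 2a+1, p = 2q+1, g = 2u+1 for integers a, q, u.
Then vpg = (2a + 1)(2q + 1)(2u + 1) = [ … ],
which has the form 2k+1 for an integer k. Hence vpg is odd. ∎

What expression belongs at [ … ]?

Expanding: (2a + 1)(2q + 1)(2u + 1) = 8aqu + 4aq + 4au + 2a + 4qu + 2q + 2u + 1.
Every term except the constant is even, so this is 2(4aqu + 2aq + 2au + a + 2qu + q + u) + 1,
and 4aqu + 2aq + 2au + a + 2qu + q + u ∈ ℤ gives the required form.

2(4aqu + 2aq + 2au + a + 2qu + q + u) + 1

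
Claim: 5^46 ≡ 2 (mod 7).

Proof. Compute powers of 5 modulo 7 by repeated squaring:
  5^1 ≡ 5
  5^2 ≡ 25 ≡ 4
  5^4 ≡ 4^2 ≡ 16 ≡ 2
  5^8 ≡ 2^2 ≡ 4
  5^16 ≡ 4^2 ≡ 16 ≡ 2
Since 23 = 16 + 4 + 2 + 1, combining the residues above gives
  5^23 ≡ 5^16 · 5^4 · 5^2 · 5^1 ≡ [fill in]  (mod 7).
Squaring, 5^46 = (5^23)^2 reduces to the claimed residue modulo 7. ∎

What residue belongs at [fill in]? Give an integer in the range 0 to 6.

5^16 · 5^4 · 5^2 · 5^1 ≡ 2 · 2 · 4 · 5 = 80.
80 mod 7 = 3, so 5^23 ≡ 3 (mod 7).

3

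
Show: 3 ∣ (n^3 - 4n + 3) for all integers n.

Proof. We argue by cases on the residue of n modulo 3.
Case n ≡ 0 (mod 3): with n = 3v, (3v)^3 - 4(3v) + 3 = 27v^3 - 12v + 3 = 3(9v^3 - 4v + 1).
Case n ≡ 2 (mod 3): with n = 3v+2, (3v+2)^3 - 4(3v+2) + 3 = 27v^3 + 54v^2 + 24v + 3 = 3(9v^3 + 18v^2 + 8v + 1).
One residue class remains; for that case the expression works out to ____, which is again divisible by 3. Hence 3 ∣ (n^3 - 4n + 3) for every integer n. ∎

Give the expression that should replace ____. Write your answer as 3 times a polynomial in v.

The residues treated are {0, 2}, so the missing case is n ≡ 1 (mod 3); write n = 3v+1.
Then (3v+1)^3 - 4(3v+1) + 3 = 27v^3 + 27v^2 - 3v = 3(9v^3 + 9v^2 - v).

3(9v^3 + 9v^2 - v)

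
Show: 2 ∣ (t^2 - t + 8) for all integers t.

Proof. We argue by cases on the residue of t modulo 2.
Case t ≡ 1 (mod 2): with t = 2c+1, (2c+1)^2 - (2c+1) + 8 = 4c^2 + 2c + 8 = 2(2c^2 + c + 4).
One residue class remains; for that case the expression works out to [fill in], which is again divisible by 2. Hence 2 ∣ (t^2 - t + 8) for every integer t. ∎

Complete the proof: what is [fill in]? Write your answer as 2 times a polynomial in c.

2(2c^2 - c + 4)

The residues treated are {1}, so the missing case is t ≡ 0 (mod 2); write t = 2c.
Then (2c)^2 - (2c) + 8 = 4c^2 - 2c + 8 = 2(2c^2 - c + 4).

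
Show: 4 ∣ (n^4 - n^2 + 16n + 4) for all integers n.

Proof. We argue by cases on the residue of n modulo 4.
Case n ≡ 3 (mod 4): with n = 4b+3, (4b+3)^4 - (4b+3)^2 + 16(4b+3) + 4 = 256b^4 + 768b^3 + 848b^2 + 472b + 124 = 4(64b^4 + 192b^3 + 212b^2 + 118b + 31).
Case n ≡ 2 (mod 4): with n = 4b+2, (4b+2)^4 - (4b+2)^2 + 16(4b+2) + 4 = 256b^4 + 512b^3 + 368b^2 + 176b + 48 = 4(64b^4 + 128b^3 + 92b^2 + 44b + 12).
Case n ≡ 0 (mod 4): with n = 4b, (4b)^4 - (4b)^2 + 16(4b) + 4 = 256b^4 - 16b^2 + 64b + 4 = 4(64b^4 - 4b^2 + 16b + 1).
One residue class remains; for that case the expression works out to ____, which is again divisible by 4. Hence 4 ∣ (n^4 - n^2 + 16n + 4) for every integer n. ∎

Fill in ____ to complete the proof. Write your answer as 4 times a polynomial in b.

4(64b^4 + 64b^3 + 20b^2 + 18b + 5)

Only n ≡ 1 (mod 4) is unaccounted for. Put n = 4b+1:
(4b+1)^4 - (4b+1)^2 + 16(4b+1) + 4 expands to 256b^4 + 256b^3 + 80b^2 + 72b + 20,
and factoring out 4 leaves 4(64b^4 + 64b^3 + 20b^2 + 18b + 5).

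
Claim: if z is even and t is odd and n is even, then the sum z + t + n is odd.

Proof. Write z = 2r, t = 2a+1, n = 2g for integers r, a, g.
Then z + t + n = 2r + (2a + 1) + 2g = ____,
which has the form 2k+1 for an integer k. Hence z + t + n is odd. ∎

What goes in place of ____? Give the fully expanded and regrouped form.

2r + (2a + 1) + 2g = 2a + 2g + 2r + 1
= 2(a + g + r) + 1.
Since a + g + r is an integer, the sum is of the form 2k+1 for an integer k.

2(a + g + r) + 1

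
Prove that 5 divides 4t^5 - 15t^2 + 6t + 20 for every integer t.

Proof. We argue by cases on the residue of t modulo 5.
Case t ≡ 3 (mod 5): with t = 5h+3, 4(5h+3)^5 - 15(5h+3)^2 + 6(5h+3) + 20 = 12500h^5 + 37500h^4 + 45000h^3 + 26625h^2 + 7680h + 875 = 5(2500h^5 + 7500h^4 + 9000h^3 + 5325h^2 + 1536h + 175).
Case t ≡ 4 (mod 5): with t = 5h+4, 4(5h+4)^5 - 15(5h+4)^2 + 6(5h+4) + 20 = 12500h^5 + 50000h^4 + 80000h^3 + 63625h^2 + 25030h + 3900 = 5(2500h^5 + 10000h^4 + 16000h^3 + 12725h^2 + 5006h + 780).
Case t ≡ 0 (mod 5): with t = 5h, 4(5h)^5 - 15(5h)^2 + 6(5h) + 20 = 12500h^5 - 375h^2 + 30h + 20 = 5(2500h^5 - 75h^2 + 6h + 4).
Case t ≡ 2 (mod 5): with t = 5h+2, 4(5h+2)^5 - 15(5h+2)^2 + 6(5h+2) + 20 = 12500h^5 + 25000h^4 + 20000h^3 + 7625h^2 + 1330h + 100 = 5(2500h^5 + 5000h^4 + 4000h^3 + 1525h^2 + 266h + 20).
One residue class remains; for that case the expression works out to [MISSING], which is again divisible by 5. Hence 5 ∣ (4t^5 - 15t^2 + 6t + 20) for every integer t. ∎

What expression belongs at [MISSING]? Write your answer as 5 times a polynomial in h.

The residues treated are {3, 4, 0, 2}, so the missing case is t ≡ 1 (mod 5); write t = 5h+1.
Then 4(5h+1)^5 - 15(5h+1)^2 + 6(5h+1) + 20 = 12500h^5 + 12500h^4 + 5000h^3 + 625h^2 - 20h + 15 = 5(2500h^5 + 2500h^4 + 1000h^3 + 125h^2 - 4h + 3).

5(2500h^5 + 2500h^4 + 1000h^3 + 125h^2 - 4h + 3)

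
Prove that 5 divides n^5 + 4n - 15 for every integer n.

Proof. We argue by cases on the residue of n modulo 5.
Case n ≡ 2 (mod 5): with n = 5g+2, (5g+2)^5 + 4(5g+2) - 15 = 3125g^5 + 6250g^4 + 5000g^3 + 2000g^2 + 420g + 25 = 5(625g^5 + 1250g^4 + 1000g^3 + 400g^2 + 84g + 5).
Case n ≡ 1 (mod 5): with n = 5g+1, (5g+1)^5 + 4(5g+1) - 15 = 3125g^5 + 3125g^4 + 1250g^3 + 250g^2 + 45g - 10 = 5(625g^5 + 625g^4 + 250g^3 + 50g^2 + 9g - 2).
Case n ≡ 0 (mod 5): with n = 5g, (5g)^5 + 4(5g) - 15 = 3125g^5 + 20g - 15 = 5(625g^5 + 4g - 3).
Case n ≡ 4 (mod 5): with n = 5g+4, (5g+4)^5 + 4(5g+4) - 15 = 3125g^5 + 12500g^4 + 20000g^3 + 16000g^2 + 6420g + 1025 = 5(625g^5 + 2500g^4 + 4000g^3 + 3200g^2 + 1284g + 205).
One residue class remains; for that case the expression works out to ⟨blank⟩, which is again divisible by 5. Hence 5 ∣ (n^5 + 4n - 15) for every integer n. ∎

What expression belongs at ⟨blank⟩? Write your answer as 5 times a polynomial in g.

Only n ≡ 3 (mod 5) is unaccounted for. Put n = 5g+3:
(5g+3)^5 + 4(5g+3) - 15 expands to 3125g^5 + 9375g^4 + 11250g^3 + 6750g^2 + 2045g + 240,
and factoring out 5 leaves 5(625g^5 + 1875g^4 + 2250g^3 + 1350g^2 + 409g + 48).

5(625g^5 + 1875g^4 + 2250g^3 + 1350g^2 + 409g + 48)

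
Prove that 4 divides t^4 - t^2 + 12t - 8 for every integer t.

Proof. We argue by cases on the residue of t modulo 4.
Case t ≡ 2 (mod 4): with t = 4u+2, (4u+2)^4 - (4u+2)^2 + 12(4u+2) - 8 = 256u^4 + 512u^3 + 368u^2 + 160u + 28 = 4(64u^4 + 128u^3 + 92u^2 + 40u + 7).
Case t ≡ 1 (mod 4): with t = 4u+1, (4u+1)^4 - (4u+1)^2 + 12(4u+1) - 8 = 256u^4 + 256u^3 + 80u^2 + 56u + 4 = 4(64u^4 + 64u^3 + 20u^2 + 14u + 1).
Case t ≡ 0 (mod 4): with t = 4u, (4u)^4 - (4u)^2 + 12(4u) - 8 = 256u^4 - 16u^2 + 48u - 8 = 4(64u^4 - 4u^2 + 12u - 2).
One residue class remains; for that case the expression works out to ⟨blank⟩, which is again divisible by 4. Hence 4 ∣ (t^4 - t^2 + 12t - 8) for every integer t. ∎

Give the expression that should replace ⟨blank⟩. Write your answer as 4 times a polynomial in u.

4(64u^4 + 192u^3 + 212u^2 + 114u + 25)

The residues treated are {2, 1, 0}, so the missing case is t ≡ 3 (mod 4); write t = 4u+3.
Then (4u+3)^4 - (4u+3)^2 + 12(4u+3) - 8 = 256u^4 + 768u^3 + 848u^2 + 456u + 100 = 4(64u^4 + 192u^3 + 212u^2 + 114u + 25).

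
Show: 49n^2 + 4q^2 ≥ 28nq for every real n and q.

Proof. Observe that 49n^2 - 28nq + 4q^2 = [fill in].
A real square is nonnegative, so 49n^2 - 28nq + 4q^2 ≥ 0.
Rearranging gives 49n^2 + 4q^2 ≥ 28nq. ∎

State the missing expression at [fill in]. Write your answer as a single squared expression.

The leading and trailing coefficients are 7^2 and 2^2, and 28 = 2·7·2, so the trinomial is (7n - 2q)^2.
Hence 49n^2 - 28nq + 4q^2 ≥ 0.

(7n - 2q)^2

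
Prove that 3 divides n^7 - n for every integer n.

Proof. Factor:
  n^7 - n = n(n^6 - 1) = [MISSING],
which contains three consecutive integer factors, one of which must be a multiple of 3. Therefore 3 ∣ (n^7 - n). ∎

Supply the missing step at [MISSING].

n^6 - 1 = (n^2 - 1)(n^4 + n^2 + 1), and n^2 - 1 = (n-1)(n+1).
So n(n^6 - 1) = (n - 1)n(n + 1)(n^4 + n^2 + 1).

(n - 1)n(n + 1)(n^4 + n^2 + 1)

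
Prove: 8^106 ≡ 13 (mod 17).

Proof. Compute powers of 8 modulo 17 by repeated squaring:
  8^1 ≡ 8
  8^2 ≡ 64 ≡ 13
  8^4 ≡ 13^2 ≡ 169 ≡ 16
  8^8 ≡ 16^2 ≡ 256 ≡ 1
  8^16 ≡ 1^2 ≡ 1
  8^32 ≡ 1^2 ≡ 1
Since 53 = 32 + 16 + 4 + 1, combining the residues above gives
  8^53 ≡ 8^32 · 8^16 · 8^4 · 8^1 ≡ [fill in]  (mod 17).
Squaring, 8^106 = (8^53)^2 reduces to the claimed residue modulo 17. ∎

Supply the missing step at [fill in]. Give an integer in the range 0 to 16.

9

Multiply the listed residues: 1 · 1 · 16 · 8 = 1 → 16 → 128.
Reducing modulo 17: 128 = 7·17 + 9, so 8^53 ≡ 9.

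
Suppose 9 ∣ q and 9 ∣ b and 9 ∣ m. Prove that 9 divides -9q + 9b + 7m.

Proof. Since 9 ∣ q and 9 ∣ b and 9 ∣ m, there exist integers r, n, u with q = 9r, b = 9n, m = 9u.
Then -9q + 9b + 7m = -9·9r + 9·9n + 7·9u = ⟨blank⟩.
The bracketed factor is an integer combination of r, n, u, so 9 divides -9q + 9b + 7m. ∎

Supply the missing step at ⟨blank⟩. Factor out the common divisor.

Pull the common 9 out of every term: -9·9r + 9·9n + 7·9u = 9(9n - 9r + 7u).
9n - 9r + 7u is an integer, which exhibits the divisibility.

9(9n - 9r + 7u)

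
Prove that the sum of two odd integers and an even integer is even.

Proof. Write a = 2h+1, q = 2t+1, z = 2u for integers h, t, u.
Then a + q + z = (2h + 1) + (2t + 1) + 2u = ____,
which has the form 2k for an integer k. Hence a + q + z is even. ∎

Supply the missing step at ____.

(2h + 1) + (2t + 1) + 2u = 2h + 2t + 2u + 2
= 2(h + t + u + 1).
Since h + t + u + 1 is an integer, the sum is of the form 2k for an integer k.

2(h + t + u + 1)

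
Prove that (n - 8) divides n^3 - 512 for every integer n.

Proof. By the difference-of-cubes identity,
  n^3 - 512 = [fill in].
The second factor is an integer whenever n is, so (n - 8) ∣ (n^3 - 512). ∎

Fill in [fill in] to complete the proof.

(n - 8)(n^2 + 8n + 64)

a^3 - b^3 = (a - b)(a^2 + ab + b^2). With a = n, b = 8:
n^3 - 512 = (n - 8)(n^2 + 8n + 64).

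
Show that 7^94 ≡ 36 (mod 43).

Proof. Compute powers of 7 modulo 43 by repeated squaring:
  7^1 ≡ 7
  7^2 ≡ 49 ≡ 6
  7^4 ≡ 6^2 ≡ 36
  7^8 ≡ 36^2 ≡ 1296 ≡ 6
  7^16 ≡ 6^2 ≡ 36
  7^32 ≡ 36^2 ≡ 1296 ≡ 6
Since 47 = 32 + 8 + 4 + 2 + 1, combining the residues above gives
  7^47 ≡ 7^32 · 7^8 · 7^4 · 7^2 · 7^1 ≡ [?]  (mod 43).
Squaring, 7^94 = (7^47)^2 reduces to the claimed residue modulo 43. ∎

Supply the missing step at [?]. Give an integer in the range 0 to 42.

37

Multiply the listed residues: 6 · 6 · 36 · 6 · 7 = 36 → 1296 → 7776 → 54432.
Reducing modulo 43: 54432 = 1265·43 + 37, so 7^47 ≡ 37.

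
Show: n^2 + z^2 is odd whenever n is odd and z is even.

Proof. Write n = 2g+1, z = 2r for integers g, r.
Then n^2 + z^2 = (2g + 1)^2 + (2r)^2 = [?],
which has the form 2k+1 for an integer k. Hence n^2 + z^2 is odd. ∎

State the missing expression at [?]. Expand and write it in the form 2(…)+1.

Expanding: (2g + 1)^2 + (2r)^2 = 4g^2 + 4g + 4r^2 + 1.
Every term except the constant is even, so this is 2(2g^2 + 2g + 2r^2) + 1,
and 2g^2 + 2g + 2r^2 ∈ ℤ gives the required form.

2(2g^2 + 2g + 2r^2) + 1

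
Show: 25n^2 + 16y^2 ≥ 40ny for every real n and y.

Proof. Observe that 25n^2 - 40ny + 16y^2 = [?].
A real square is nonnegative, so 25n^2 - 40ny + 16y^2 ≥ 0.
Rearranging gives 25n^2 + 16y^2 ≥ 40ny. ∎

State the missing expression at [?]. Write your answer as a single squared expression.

(5n - 4y)^2

25n^2 - 40ny + 16y^2 is a perfect-square trinomial: the outer terms are (5n)^2 and (4y)^2, and the cross term is -2·5n·4y.
So 25n^2 - 40ny + 16y^2 = (5n - 4y)^2 ≥ 0.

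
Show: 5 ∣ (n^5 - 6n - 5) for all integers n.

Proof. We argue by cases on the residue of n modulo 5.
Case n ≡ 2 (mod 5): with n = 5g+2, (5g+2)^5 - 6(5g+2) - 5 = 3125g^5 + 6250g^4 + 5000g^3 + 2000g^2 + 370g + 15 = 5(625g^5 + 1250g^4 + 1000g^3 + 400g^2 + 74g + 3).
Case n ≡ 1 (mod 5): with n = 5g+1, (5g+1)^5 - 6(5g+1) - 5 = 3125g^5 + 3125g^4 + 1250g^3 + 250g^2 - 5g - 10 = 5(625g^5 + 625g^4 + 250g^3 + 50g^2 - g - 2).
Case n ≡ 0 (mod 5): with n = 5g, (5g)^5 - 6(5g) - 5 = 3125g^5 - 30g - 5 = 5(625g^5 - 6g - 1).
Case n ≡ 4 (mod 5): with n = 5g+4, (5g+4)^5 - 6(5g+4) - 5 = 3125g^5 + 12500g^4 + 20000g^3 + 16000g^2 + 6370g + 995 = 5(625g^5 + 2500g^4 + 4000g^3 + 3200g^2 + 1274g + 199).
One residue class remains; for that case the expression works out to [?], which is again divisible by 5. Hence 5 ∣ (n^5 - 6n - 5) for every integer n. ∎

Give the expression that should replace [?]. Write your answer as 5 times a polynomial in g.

5(625g^5 + 1875g^4 + 2250g^3 + 1350g^2 + 399g + 44)

Only n ≡ 3 (mod 5) is unaccounted for. Put n = 5g+3:
(5g+3)^5 - 6(5g+3) - 5 expands to 3125g^5 + 9375g^4 + 11250g^3 + 6750g^2 + 1995g + 220,
and factoring out 5 leaves 5(625g^5 + 1875g^4 + 2250g^3 + 1350g^2 + 399g + 44).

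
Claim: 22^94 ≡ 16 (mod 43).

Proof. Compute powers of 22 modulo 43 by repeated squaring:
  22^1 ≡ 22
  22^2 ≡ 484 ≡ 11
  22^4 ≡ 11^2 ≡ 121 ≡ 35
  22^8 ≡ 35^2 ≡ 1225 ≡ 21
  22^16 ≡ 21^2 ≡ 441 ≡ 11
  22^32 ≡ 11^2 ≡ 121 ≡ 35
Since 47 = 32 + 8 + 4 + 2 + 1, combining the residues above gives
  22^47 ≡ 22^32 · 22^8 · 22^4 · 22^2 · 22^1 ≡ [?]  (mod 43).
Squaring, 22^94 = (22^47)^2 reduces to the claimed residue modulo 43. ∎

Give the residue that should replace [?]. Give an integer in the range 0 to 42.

22^32 · 22^8 · 22^4 · 22^2 · 22^1 ≡ 35 · 21 · 35 · 11 · 22 = 6225450.
6225450 mod 43 = 39, so 22^47 ≡ 39 (mod 43).

39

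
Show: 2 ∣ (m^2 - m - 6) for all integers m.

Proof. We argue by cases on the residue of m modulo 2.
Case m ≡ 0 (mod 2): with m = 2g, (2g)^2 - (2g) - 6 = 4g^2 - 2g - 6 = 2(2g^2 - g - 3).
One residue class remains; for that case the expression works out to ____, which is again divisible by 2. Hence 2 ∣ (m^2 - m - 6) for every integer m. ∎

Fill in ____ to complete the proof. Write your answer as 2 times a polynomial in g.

2(2g^2 + g - 3)

The residues treated are {0}, so the missing case is m ≡ 1 (mod 2); write m = 2g+1.
Then (2g+1)^2 - (2g+1) - 6 = 4g^2 + 2g - 6 = 2(2g^2 + g - 3).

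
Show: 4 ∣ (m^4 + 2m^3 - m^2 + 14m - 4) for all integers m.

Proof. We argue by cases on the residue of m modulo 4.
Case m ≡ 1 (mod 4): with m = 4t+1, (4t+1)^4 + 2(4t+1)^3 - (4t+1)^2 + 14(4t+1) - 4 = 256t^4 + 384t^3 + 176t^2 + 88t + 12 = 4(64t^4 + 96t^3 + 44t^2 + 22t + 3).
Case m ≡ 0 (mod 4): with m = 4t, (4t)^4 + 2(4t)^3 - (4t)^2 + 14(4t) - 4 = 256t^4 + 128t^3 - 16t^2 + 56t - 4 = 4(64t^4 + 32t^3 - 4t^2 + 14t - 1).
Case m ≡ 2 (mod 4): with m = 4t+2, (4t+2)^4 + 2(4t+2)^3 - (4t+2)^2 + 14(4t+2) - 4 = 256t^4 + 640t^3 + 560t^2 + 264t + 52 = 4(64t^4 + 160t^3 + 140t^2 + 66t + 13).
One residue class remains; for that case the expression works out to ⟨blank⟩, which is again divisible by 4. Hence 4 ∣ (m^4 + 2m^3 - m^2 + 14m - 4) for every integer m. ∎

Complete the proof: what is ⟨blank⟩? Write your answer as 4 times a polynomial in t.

The residues treated are {1, 0, 2}, so the missing case is m ≡ 3 (mod 4); write m = 4t+3.
Then (4t+3)^4 + 2(4t+3)^3 - (4t+3)^2 + 14(4t+3) - 4 = 256t^4 + 896t^3 + 1136t^2 + 680t + 164 = 4(64t^4 + 224t^3 + 284t^2 + 170t + 41).

4(64t^4 + 224t^3 + 284t^2 + 170t + 41)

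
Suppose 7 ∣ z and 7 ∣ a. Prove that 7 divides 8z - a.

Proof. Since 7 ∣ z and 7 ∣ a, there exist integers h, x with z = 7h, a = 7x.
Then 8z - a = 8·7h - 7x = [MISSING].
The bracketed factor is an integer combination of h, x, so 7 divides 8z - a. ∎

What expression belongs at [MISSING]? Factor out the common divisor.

Pull the common 7 out of every term: 8·7h - 7x = 7(8h - x).
8h - x is an integer, which exhibits the divisibility.

7(8h - x)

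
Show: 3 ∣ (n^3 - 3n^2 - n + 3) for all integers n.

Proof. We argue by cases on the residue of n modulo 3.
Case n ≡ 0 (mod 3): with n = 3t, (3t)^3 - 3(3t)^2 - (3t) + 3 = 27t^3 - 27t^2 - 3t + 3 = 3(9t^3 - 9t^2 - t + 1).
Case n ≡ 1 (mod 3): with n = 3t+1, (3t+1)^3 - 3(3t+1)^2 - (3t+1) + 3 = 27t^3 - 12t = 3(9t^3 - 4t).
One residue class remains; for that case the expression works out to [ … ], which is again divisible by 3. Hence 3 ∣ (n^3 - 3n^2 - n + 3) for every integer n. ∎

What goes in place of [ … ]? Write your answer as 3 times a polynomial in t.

3(9t^3 + 9t^2 - t - 1)

The residues treated are {0, 1}, so the missing case is n ≡ 2 (mod 3); write n = 3t+2.
Then (3t+2)^3 - 3(3t+2)^2 - (3t+2) + 3 = 27t^3 + 27t^2 - 3t - 3 = 3(9t^3 + 9t^2 - t - 1).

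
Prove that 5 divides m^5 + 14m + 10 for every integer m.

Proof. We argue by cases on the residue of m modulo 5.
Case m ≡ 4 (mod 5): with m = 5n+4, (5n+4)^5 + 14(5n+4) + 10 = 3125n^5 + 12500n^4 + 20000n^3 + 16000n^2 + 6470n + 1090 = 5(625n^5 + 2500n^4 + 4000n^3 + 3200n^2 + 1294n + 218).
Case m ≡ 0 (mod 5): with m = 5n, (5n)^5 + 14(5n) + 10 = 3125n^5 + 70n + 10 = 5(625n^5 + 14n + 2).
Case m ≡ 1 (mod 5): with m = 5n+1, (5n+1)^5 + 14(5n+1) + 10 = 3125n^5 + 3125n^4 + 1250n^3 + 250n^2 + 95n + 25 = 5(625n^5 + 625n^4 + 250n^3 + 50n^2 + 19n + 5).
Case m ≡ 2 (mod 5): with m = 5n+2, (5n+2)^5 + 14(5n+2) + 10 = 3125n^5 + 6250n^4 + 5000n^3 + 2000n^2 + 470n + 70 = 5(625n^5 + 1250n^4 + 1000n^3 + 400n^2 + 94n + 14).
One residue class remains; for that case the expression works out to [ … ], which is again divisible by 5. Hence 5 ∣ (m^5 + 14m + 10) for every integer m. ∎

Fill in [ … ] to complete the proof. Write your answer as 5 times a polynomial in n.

5(625n^5 + 1875n^4 + 2250n^3 + 1350n^2 + 419n + 59)

The residues treated are {4, 0, 1, 2}, so the missing case is m ≡ 3 (mod 5); write m = 5n+3.
Then (5n+3)^5 + 14(5n+3) + 10 = 3125n^5 + 9375n^4 + 11250n^3 + 6750n^2 + 2095n + 295 = 5(625n^5 + 1875n^4 + 2250n^3 + 1350n^2 + 419n + 59).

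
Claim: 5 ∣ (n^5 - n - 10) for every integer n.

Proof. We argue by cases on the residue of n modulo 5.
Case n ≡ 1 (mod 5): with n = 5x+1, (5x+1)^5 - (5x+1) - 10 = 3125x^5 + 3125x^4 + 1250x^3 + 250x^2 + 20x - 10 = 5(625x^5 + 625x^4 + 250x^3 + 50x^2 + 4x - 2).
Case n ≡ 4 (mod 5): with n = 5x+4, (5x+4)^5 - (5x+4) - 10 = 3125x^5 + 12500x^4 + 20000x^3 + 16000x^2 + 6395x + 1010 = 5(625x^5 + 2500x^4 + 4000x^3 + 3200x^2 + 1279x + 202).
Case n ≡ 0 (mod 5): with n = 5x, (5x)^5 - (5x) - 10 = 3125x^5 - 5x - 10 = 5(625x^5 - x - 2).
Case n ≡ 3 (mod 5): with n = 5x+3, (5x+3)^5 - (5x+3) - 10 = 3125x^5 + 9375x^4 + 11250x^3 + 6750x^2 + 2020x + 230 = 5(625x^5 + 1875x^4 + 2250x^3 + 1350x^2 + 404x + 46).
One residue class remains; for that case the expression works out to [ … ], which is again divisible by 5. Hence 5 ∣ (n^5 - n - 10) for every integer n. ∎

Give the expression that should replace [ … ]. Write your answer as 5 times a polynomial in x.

The residues treated are {1, 4, 0, 3}, so the missing case is n ≡ 2 (mod 5); write n = 5x+2.
Then (5x+2)^5 - (5x+2) - 10 = 3125x^5 + 6250x^4 + 5000x^3 + 2000x^2 + 395x + 20 = 5(625x^5 + 1250x^4 + 1000x^3 + 400x^2 + 79x + 4).

5(625x^5 + 1250x^4 + 1000x^3 + 400x^2 + 79x + 4)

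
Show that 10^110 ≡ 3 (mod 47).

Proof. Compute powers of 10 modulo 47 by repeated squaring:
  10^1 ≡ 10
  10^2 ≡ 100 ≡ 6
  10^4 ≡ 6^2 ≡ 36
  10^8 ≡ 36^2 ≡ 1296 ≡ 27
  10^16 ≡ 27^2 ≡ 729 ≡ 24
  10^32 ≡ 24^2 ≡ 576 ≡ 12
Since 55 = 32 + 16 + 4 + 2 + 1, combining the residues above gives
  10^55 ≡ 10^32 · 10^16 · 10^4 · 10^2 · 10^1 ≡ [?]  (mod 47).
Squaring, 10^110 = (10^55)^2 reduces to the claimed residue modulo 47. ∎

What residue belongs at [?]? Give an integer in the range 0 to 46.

Multiply the listed residues: 12 · 24 · 36 · 6 · 10 = 288 → 10368 → 62208 → 622080.
Reducing modulo 47: 622080 = 13235·47 + 35, so 10^55 ≡ 35.

35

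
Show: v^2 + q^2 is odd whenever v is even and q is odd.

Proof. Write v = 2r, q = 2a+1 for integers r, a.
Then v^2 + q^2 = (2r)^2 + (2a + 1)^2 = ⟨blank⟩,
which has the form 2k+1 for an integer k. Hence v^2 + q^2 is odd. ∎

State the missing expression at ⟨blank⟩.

2(2a^2 + 2a + 2r^2) + 1

(2r)^2 + (2a + 1)^2 = 4a^2 + 4a + 4r^2 + 1
= 2(2a^2 + 2a + 2r^2) + 1.
Since 2a^2 + 2a + 2r^2 is an integer, the sum of squares is of the form 2k+1 for an integer k.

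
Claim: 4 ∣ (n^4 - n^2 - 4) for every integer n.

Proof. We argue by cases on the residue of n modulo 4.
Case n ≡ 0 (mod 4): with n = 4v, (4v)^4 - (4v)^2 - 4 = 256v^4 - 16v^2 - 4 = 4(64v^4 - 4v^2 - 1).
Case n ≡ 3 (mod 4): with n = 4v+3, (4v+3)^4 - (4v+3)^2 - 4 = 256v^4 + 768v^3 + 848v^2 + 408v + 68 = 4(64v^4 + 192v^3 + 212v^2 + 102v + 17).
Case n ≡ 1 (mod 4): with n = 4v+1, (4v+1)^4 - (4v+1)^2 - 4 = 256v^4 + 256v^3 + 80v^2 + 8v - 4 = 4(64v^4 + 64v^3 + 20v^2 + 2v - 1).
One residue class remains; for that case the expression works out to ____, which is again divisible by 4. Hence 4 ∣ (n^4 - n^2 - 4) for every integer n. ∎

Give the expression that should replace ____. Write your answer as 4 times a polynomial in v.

4(64v^4 + 128v^3 + 92v^2 + 28v + 2)

The residues treated are {0, 3, 1}, so the missing case is n ≡ 2 (mod 4); write n = 4v+2.
Then (4v+2)^4 - (4v+2)^2 - 4 = 256v^4 + 512v^3 + 368v^2 + 112v + 8 = 4(64v^4 + 128v^3 + 92v^2 + 28v + 2).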